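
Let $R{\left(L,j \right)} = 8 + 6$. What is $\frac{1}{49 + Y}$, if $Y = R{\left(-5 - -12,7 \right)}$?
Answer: $\frac{1}{63} \approx 0.015873$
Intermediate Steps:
$R{\left(L,j \right)} = 14$
$Y = 14$
$\frac{1}{49 + Y} = \frac{1}{49 + 14} = \frac{1}{63}$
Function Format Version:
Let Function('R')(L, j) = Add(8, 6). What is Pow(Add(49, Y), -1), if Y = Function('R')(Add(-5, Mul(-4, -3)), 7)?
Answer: Rational(1, 63) ≈ 0.015873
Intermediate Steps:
Function('R')(L, j) = 14
Y = 14
Pow(Add(49, Y), -1) = Pow(Add(49, 14), -1) = Pow(63, -1) = Rational(1, 63)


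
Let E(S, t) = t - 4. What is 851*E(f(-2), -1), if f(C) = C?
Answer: -4255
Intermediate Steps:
E(S, t) = -4 + t
851*E(f(-2), -1) = 851*(-4 - 1) = 851*(-5) = -4255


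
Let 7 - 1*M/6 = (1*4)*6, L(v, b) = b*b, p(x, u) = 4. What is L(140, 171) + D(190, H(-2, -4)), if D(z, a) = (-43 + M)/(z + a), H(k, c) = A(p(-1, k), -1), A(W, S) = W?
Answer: 5672609/194 ≈ 29240.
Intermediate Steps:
L(v, b) = b**2
H(k, c) = 4
M = -102 (M = 42 - 6*1*4*6 = 42 - 24*6 = 42 - 6*24 = 42 - 144 = -102)
D(z, a) = -145/(a + z) (D(z, a) = (-43 - 102)/(z + a) = -145/(a + z))
L(140, 171) + D(190, H(-2, -4)) = 171**2 - 145/(4 + 190) = 29241 - 145/194 = 5672609/194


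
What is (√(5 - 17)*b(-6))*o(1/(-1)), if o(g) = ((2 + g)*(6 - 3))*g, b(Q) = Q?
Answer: 36*I*√3 ≈ 62.354*I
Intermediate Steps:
o(g) = g*(6 + 3*g) (o(g) = ((2 + g)*3)*g = (6 + 3*g)*g = g*(6 + 3*g))
(√(5 - 17)*b(-6))*o(1/(-1)) = (√(5 - 17)*(-6))*(3*(2 + 1/(-1))/(-1)) = (√(-12)*(-6))*(3*(-1)*(2 - 1)) = ((2*I*√3)*(-6))*(3*(-1)*1) = -12*I*√3*(-3) = 36*I*√3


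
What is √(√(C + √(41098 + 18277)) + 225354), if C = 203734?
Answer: √(225354 + √(203734 + 25*√95)) ≈ 475.19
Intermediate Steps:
√(√(C + √(41098 + 18277)) + 225354) = √(√(203734 + √(41098 + 18277)) + 225354) = √(√(203734 + √59375) + 225354) = √(√(203734 + 25*√95) + 225354) = √(225354 + √(203734 + 25*√95))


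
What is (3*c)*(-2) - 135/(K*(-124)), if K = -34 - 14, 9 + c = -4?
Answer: 154707/1984 ≈ 77.977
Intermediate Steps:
c = -13 (c = -9 - 4 = -13)
K = -48
(3*c)*(-2) - 135/(K*(-124)) = (3*(-13))*(-2) - 135/((-48)*(-124)) = -39*(-2) - (-45)*(-1)/(16*124) = 78 - 135*1/5952 = 78 - 45/1984 = 154707/1984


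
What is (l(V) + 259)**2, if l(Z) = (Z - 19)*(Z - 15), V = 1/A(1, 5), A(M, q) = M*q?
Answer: 180391761/625 ≈ 2.8863e+5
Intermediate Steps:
V = 1/5 (V = 1/(1*5) = 1/5 ≈ 0.20000)
l(Z) = (-19 + Z)*(-15 + Z)
(l(V) + 259)**2 = ((285 + (1/5)**2 - 34*1/5) + 259)**2 = ((285 + 1/25 - 34/5) + 259)**2 = (6956/25 + 259)**2 = (13431/25)**2 = 180391761/625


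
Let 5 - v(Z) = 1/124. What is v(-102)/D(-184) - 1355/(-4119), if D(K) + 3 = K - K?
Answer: -227289/170252 ≈ -1.3350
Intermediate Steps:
v(Z) = 619/124 (v(Z) = 5 - 1/124 = 619/124)
D(K) = -3 (D(K) = -3 + (K - K) = -3 + 0 = -3)
v(-102)/D(-184) - 1355/(-4119) = (619/124)/(-3) - 1355/(-4119) = (619/124)*(-1/3) - 1355*(-1/4119) = -619/372 + 1355/4119 = -227289/170252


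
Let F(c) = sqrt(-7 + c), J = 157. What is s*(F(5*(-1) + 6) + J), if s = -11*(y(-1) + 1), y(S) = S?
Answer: 0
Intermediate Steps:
s = 0 (s = -11*(-1 + 1) = -11*0 = 0)
s*(F(5*(-1) + 6) + J) = 0*(sqrt(-7 + (5*(-1) + 6)) + 157) = 0*(sqrt(-7 + (-5 + 6)) + 157) = 0*(sqrt(-7 + 1) + 157) = 0*(sqrt(-6) + 157) = 0*(I*sqrt(6) + 157) = 0*(157 + I*sqrt(6)) = 0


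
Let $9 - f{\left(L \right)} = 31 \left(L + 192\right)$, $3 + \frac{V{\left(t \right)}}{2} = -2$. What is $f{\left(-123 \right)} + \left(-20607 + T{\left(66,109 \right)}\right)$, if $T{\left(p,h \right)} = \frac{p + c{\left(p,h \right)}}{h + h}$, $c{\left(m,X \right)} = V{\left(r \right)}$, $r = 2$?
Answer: $- \frac{2478305}{109} \approx -22737.0$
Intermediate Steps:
$V{\left(t \right)} = -10$ ($V{\left(t \right)} = -6 + 2 \left(-2\right) = -6 - 4 = -10$)
$c{\left(m,X \right)} = -10$
$T{\left(p,h \right)} = \frac{-10 + p}{2 h}$ ($T{\left(p,h \right)} = \frac{p - 10}{h + h} = \frac{-10 + p}{2 h}$)
$f{\left(L \right)} = -5943 - 31 L$ ($f{\left(L \right)} = 9 - 31 \left(L + 192\right) = 9 - 31 \left(192 + L\right) = 9 - \left(5952 + 31 L\right) = -5943 - 31 L$)
$f{\left(-123 \right)} + \left(-20607 + T{\left(66,109 \right)}\right) = \left(-5943 - -3813\right) - \left(20607 - \frac{-10 + 66}{2 \cdot 109}\right) = \left(-5943 + 3813\right) - \left(20607 - \frac{28}{109}\right) = -2130 + \left(-20607 + \frac{28}{109}\right) = -2130 - \frac{2246135}{109} = - \frac{2478305}{109}$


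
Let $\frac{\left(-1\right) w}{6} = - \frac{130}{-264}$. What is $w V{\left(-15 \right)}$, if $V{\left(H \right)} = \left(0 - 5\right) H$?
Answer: $- \frac{4875}{22} \approx -221.59$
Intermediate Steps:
$w = - \frac{65}{22}$ ($w = - 6 \left(- \frac{130}{-264}\right) = - 6 \left(\left(-130\right) \left(- \frac{1}{264}\right)\right) = \left(-6\right) \frac{65}{132} = - \frac{65}{22} \approx -2.9545$)
$V{\left(H \right)} = - 5 H$
$w V{\left(-15 \right)} = - \frac{65 \left(\left(-5\right) \left(-15\right)\right)}{22} = \left(- \frac{65}{22}\right) 75 = - \frac{4875}{22}$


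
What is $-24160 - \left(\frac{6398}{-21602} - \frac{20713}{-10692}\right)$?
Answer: $- \frac{36237532625}{1499796} \approx -24162.0$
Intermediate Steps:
$-24160 - \left(\frac{6398}{-21602} - \frac{20713}{-10692}\right) = -24160 - \left(6398 \left(- \frac{1}{21602}\right) - - \frac{1883}{972}\right) = -24160 - \left(- \frac{457}{1543} + \frac{1883}{972}\right) = -24160 - \frac{2461265}{1499796} = - \frac{36237532625}{1499796}$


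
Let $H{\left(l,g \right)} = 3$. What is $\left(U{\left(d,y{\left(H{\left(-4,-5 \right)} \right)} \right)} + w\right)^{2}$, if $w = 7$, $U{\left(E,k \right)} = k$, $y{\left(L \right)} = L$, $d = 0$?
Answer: $100$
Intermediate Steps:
$\left(U{\left(d,y{\left(H{\left(-4,-5 \right)} \right)} \right)} + w\right)^{2} = \left(3 + 7\right)^{2} = 10^{2} = 100$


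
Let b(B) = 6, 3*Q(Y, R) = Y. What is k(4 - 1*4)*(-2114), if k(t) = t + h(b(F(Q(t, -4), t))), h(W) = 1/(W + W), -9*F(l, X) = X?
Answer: -1057/6 ≈ -176.17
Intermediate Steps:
Q(Y, R) = Y/3
F(l, X) = -X/9
h(W) = 1/(2*W)
k(t) = 1/12 + t (k(t) = t + (½)/6 = t + (½)*(⅙) = t + 1/12 = 1/12 + t)
k(4 - 1*4)*(-2114) = (1/12 + (4 - 1*4))*(-2114) = (1/12 + (4 - 4))*(-2114) = (1/12 + 0)*(-2114) = (1/12)*(-2114) = -1057/6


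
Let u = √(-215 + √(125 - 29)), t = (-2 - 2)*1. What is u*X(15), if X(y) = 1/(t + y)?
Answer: √(-215 + 4*√6)/11 ≈ 1.3023*I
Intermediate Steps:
t = -4 (t = -4*1 = -4)
X(y) = 1/(-4 + y)
u = √(-215 + 4*√6) (u = √(-215 + √96) = √(-215 + 4*√6) ≈ 14.325*I)
u*X(15) = √(-215 + 4*√6)/(-4 + 15) = √(-215 + 4*√6)/11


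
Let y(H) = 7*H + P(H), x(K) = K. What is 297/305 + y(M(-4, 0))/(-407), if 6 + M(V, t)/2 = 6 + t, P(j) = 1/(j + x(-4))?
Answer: 483821/496540 ≈ 0.97438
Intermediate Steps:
P(j) = 1/(-4 + j) (P(j) = 1/(j - 4) = 1/(-4 + j))
M(V, t) = 2*t (M(V, t) = -12 + 2*(6 + t) = -12 + (12 + 2*t) = 2*t)
y(H) = 1/(-4 + H) + 7*H (y(H) = 7*H + 1/(-4 + H) = 1/(-4 + H) + 7*H)
297/305 + y(M(-4, 0))/(-407) = 297/305 + ((1 + 7*(2*0)*(-4 + 2*0))/(-4 + 2*0))/(-407) = 297*(1/305) + ((1 + 7*0*(-4 + 0))/(-4 + 0))*(-1/407) = 297/305 + ((1 + 7*0*(-4))/(-4))*(-1/407) = 297/305 - (1 + 0)/4*(-1/407) = 297/305 - 1/4*1*(-1/407) = 297/305 - 1/4*(-1/407) = 297/305 + 1/1628 = 483821/496540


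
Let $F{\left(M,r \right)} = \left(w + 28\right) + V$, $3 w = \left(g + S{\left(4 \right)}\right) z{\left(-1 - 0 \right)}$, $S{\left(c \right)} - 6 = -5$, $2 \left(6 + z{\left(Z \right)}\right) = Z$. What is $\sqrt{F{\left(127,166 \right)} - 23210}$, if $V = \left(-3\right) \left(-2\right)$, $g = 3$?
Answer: $\frac{i \sqrt{208662}}{3} \approx 152.27 i$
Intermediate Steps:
$z{\left(Z \right)} = -6 + \frac{Z}{2}$
$S{\left(c \right)} = 1$ ($S{\left(c \right)} = 6 - 5 = 1$)
$w = - \frac{26}{3}$ ($w = \frac{\left(3 + 1\right) \left(-6 + \frac{-1 - 0}{2}\right)}{3} = \frac{4 \left(-6 + \frac{-1 + 0}{2}\right)}{3} = \frac{4 \left(-6 + \frac{1}{2} \left(-1\right)\right)}{3} = \frac{4 \left(-6 - \frac{1}{2}\right)}{3} = \frac{4 \left(- \frac{13}{2}\right)}{3} = \frac{1}{3} \left(-26\right) = - \frac{26}{3} \approx -8.6667$)
$V = 6$
$F{\left(M,r \right)} = \frac{76}{3}$ ($F{\left(M,r \right)} = \left(- \frac{26}{3} + 28\right) + 6 = \frac{58}{3} + 6 = \frac{76}{3}$)
$\sqrt{F{\left(127,166 \right)} - 23210} = \sqrt{\frac{76}{3} - 23210} = \sqrt{- \frac{69554}{3}} = \frac{i \sqrt{208662}}{3}$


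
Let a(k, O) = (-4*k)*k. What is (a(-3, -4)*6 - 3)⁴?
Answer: 2300257521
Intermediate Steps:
a(k, O) = -4*k²
(a(-3, -4)*6 - 3)⁴ = (-4*(-3)²*6 - 3)⁴ = (-4*9*6 - 3)⁴ = (-36*6 - 3)⁴ = (-216 - 3)⁴ = (-219)⁴ = 2300257521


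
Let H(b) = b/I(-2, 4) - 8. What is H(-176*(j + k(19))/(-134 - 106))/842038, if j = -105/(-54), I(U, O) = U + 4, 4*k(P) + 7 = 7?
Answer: -787/90940104 ≈ -8.6541e-6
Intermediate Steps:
k(P) = 0 (k(P) = -7/4 + (¼)*7 = -7/4 + 7/4 = 0)
I(U, O) = 4 + U
j = 35/18 (j = -105*(-1/54) = 35/18 ≈ 1.9444)
H(b) = -8 + b/2 (H(b) = b/(4 - 2) - 8 = b/2 - 8 = -8 + b/2)
H(-176*(j + k(19))/(-134 - 106))/842038 = (-8 + (-176*(35/18 + 0)/(-134 - 106))/2)/842038 = (-8 + (-176/((-240/35/18)))/2)*(1/842038) = (-8 + (-176/((-240*18/35)))/2)*(1/842038) = (-8 + (-176/(-864/7))/2)*(1/842038) = (-8 + (-176*(-7/864))/2)*(1/842038) = (-8 + (½)*(77/54))*(1/842038) = (-8 + 77/108)*(1/842038) = -787/108*1/842038 = -787/90940104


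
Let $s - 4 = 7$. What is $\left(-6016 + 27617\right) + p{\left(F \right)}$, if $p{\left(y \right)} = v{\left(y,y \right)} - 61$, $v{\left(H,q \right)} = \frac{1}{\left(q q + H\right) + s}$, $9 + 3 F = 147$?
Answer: $\frac{46806421}{2173} \approx 21540.0$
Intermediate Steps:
$s = 11$ ($s = 4 + 7 = 11$)
$F = 46$ ($F = -3 + \frac{1}{3} \cdot 147 = -3 + 49 = 46$)
$v{\left(H,q \right)} = \frac{1}{11 + H + q^{2}}$ ($v{\left(H,q \right)} = \frac{1}{\left(q q + H\right) + 11} = \frac{1}{\left(q^{2} + H\right) + 11} = \frac{1}{\left(H + q^{2}\right) + 11} = \frac{1}{11 + H + q^{2}}$)
$p{\left(y \right)} = -61 + \frac{1}{11 + y + y^{2}}$ ($p{\left(y \right)} = \frac{1}{11 + y + y^{2}} - 61 = -61 + \frac{1}{11 + y + y^{2}}$)
$\left(-6016 + 27617\right) + p{\left(F \right)} = \left(-6016 + 27617\right) - \left(61 - \frac{1}{11 + 46 + 46^{2}}\right) = 21601 - \left(61 - \frac{1}{11 + 46 + 2116}\right) = 21601 - \left(61 - \frac{1}{2173}\right) = 21601 + \left(-61 + \frac{1}{2173}\right) = 21601 - \frac{132552}{2173} = \frac{46806421}{2173}$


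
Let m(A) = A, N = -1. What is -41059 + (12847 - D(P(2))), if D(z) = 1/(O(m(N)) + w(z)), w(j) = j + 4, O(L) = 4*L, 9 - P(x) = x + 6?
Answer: -28213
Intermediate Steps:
P(x) = 3 - x (P(x) = 9 - (x + 6) = 9 - (6 + x) = 9 + (-6 - x) = 3 - x)
w(j) = 4 + j
D(z) = 1/z (D(z) = 1/(4*(-1) + (4 + z)) = 1/(-4 + (4 + z)) = 1/z)
-41059 + (12847 - D(P(2))) = -41059 + (12847 - 1/(3 - 1*2)) = -41059 + (12847 - 1/(3 - 2)) = -41059 + (12847 - 1/1) = -41059 + (12847 - 1*1) = -41059 + (12847 - 1) = -41059 + 12846 = -28213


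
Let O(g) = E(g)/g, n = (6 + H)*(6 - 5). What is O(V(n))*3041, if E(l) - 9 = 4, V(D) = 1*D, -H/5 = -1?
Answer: 39533/11 ≈ 3593.9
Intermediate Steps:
H = 5 (H = -5*(-1) = 5)
n = 11 (n = (6 + 5)*(6 - 5) = 11*1 = 11)
V(D) = D
E(l) = 13 (E(l) = 9 + 4 = 13)
O(g) = 13/g
O(V(n))*3041 = (13/11)*3041 = 39533/11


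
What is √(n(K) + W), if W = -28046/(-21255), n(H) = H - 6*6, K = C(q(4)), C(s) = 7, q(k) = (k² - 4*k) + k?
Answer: I*√12505357995/21255 ≈ 5.2612*I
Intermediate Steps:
q(k) = k² - 3*k
K = 7
n(H) = -36 + H (n(H) = H - 36 = -36 + H)
W = 28046/21255 (W = -28046*(-1/21255) = 28046/21255 ≈ 1.3195)
√(n(K) + W) = √((-36 + 7) + 28046/21255) = √(-29 + 28046/21255) = √(-588349/21255) = I*√12505357995/21255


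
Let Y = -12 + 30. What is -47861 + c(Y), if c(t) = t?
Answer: -47843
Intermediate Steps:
Y = 18
-47861 + c(Y) = -47861 + 18 = -47843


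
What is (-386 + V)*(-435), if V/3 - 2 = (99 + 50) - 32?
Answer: 12615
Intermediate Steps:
V = 357 (V = 6 + 3*((99 + 50) - 32) = 6 + 3*(149 - 32) = 6 + 3*117 = 6 + 351 = 357)
(-386 + V)*(-435) = (-386 + 357)*(-435) = -29*(-435) = 12615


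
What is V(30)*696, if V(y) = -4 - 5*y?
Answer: -107184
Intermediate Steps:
V(30)*696 = (-4 - 5*30)*696 = (-4 - 150)*696 = -154*696 = -107184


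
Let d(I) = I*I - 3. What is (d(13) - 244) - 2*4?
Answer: -86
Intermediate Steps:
d(I) = -3 + I**2 (d(I) = I**2 - 3 = -3 + I**2)
(d(13) - 244) - 2*4 = ((-3 + 13**2) - 244) - 2*4 = ((-3 + 169) - 244) - 1*8 = (166 - 244) - 8 = -78 - 8 = -86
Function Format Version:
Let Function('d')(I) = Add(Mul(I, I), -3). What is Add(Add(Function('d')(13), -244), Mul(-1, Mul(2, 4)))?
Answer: -86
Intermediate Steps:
Function('d')(I) = Add(-3, Pow(I, 2)) (Function('d')(I) = Add(Pow(I, 2), -3) = Add(-3, Pow(I, 2)))
Add(Add(Function('d')(13), -244), Mul(-1, Mul(2, 4))) = Add(Add(Add(-3, Pow(13, 2)), -244), Mul(-1, Mul(2, 4))) = Add(Add(Add(-3, 169), -244), Mul(-1, 8)) = Add(Add(166, -244), -8) = Add(-78, -8) = -86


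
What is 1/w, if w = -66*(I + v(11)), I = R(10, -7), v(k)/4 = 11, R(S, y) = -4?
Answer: -1/2640 ≈ -0.00037879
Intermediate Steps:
v(k) = 44 (v(k) = 4*11 = 44)
I = -4
w = -2640 (w = -66*(-4 + 44) = -66*40 = -2640)
1/w = 1/(-2640) = -1/2640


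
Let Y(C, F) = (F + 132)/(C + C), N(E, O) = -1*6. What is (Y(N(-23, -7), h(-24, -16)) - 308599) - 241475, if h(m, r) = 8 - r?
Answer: -550087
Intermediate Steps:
N(E, O) = -6
Y(C, F) = (132 + F)/(2*C) (Y(C, F) = (132 + F)/((2*C)) = (132 + F)*(1/(2*C)) = (132 + F)/(2*C))
(Y(N(-23, -7), h(-24, -16)) - 308599) - 241475 = ((½)*(132 + (8 - 1*(-16)))/(-6) - 308599) - 241475 = ((½)*(-⅙)*(132 + (8 + 16)) - 308599) - 241475 = ((½)*(-⅙)*(132 + 24) - 308599) - 241475 = ((½)*(-⅙)*156 - 308599) - 241475 = (-13 - 308599) - 241475 = -308612 - 241475 = -550087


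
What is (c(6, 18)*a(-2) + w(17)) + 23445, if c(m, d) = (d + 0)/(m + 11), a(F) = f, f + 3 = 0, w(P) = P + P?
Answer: 399089/17 ≈ 23476.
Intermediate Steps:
w(P) = 2*P
f = -3 (f = -3 + 0 = -3)
a(F) = -3
c(m, d) = d/(11 + m)
(c(6, 18)*a(-2) + w(17)) + 23445 = ((18/(11 + 6))*(-3) + 2*17) + 23445 = ((18/17)*(-3) + 34) + 23445 = (-54/17 + 34) + 23445 = 524/17 + 23445 = 399089/17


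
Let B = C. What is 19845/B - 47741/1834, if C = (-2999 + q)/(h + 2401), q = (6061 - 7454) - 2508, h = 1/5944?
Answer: -3475875525203/501459616 ≈ -6931.5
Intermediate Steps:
h = 1/5944 ≈ 0.00016824
q = -3901 (q = -1393 - 2508 = -3901)
C = -8202720/2854309 (C = (-2999 - 3901)/(1/5944 + 2401) = -6900/14271545/5944 = -6900*5944/14271545 = -8202720/2854309 ≈ -2.8738)
B = -8202720/2854309 ≈ -2.8738
19845/B - 47741/1834 = 19845/(-8202720/2854309) - 47741/1834 = 19845*(-2854309/8202720) - 47741*1/1834 = -3776250807/546848 - 47741/1834 = -3475875525203/501459616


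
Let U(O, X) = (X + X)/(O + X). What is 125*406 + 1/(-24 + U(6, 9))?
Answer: 5785495/114 ≈ 50750.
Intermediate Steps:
U(O, X) = 2*X/(O + X) (U(O, X) = (2*X)/(O + X) = 2*X/(O + X))
125*406 + 1/(-24 + U(6, 9)) = 125*406 + 1/(-24 + 2*9/(6 + 9)) = 50750 + 1/(-24 + 2*9/15) = 50750 + 1/(-24 + 2*9*(1/15)) = 50750 + 1/(-24 + 6/5) = 50750 + 1/(-114/5) = 50750 - 5/114 = 5785495/114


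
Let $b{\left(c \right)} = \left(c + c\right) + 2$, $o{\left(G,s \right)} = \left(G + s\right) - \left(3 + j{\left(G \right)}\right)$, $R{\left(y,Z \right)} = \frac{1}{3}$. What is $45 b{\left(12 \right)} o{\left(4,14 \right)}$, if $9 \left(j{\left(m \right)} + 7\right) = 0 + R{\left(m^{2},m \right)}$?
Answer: $\frac{77090}{3} \approx 25697.0$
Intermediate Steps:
$R{\left(y,Z \right)} = \frac{1}{3}$
$j{\left(m \right)} = - \frac{188}{27}$ ($j{\left(m \right)} = -7 + \frac{0 + \frac{1}{3}}{9} = -7 + \frac{1}{9} \cdot \frac{1}{3} = -7 + \frac{1}{27} = - \frac{188}{27}$)
$o{\left(G,s \right)} = \frac{107}{27} + G + s$ ($o{\left(G,s \right)} = \left(G + s\right) - - \frac{107}{27} = \left(G + s\right) + \left(-3 + \frac{188}{27}\right) = \left(G + s\right) + \frac{107}{27} = \frac{107}{27} + G + s$)
$b{\left(c \right)} = 2 + 2 c$ ($b{\left(c \right)} = 2 c + 2 = 2 + 2 c$)
$45 b{\left(12 \right)} o{\left(4,14 \right)} = 45 \left(2 + 2 \cdot 12\right) \left(\frac{107}{27} + 4 + 14\right) = 45 \left(2 + 24\right) \frac{593}{27} = 45 \cdot 26 \cdot \frac{593}{27} = 1170 \cdot \frac{593}{27} = \frac{77090}{3}$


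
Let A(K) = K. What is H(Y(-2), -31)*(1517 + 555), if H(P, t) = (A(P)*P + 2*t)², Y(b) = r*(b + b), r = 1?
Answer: 4384352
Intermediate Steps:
Y(b) = 2*b (Y(b) = 1*(b + b) = 1*(2*b) = 2*b)
H(P, t) = (P² + 2*t)² (H(P, t) = (P*P + 2*t)² = (P² + 2*t)²)
H(Y(-2), -31)*(1517 + 555) = ((2*(-2))² + 2*(-31))²*(1517 + 555) = ((-4)² - 62)²*2072 = (16 - 62)²*2072 = (-46)²*2072 = 2116*2072 = 4384352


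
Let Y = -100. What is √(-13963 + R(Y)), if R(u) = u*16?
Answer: I*√15563 ≈ 124.75*I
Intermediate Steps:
R(u) = 16*u
√(-13963 + R(Y)) = √(-13963 + 16*(-100)) = √(-13963 - 1600) = √(-15563) = I*√15563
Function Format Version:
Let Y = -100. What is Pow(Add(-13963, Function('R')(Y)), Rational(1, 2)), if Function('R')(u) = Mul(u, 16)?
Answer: Mul(I, Pow(15563, Rational(1, 2))) ≈ Mul(124.75, I)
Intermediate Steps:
Function('R')(u) = Mul(16, u)
Pow(Add(-13963, Function('R')(Y)), Rational(1, 2)) = Pow(Add(-13963, Mul(16, -100)), Rational(1, 2)) = Pow(Add(-13963, -1600), Rational(1, 2)) = Pow(-15563, Rational(1, 2)) = Mul(I, Pow(15563, Rational(1, 2)))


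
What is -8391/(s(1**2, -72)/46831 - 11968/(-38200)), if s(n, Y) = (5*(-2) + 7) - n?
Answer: -625459615925/23346692 ≈ -26790.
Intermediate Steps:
s(n, Y) = -3 - n (s(n, Y) = (-10 + 7) - n = -3 - n)
-8391/(s(1**2, -72)/46831 - 11968/(-38200)) = -8391/((-3 - 1*1**2)/46831 - 11968/(-38200)) = -8391/((-3 - 1*1)*(1/46831) - 11968*(-1/38200)) = -8391/((-3 - 1)*(1/46831) + 1496/4775) = -8391/(-4*1/46831 + 1496/4775) = -8391/(-4/46831 + 1496/4775) = -8391/70040076/223618025 = -8391*223618025/70040076 = -625459615925/23346692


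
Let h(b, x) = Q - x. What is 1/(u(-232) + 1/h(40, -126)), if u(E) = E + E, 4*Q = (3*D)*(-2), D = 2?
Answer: -123/57071 ≈ -0.0021552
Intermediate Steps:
Q = -3 (Q = ((3*2)*(-2))/4 = (6*(-2))/4 = (¼)*(-12) = -3)
h(b, x) = -3 - x
u(E) = 2*E
1/(u(-232) + 1/h(40, -126)) = 1/(2*(-232) + 1/(-3 - 1*(-126))) = 1/(-464 + 1/(-3 + 126)) = 1/(-464 + 1/123) = 1/(-57071/123) = -123/57071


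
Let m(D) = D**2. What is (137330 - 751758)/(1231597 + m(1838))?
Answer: -614428/4609841 ≈ -0.13329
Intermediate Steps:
(137330 - 751758)/(1231597 + m(1838)) = (137330 - 751758)/(1231597 + 1838**2) = -614428/(1231597 + 3378244) = -614428/4609841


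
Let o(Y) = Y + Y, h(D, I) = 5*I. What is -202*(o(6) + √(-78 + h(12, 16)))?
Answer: -2424 - 202*√2 ≈ -2709.7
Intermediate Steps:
o(Y) = 2*Y
-202*(o(6) + √(-78 + h(12, 16))) = -202*(2*6 + √(-78 + 5*16)) = -202*(12 + √(-78 + 80)) = -202*(12 + √2) = -2424 - 202*√2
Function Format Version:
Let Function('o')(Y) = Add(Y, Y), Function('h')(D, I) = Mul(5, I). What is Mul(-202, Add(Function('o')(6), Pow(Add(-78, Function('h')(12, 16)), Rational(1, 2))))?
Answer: Add(-2424, Mul(-202, Pow(2, Rational(1, 2)))) ≈ -2709.7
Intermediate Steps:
Function('o')(Y) = Mul(2, Y)
Mul(-202, Add(Function('o')(6), Pow(Add(-78, Function('h')(12, 16)), Rational(1, 2)))) = Mul(-202, Add(Mul(2, 6), Pow(Add(-78, Mul(5, 16)), Rational(1, 2)))) = Mul(-202, Add(12, Pow(Add(-78, 80), Rational(1, 2)))) = Mul(-202, Add(12, Pow(2, Rational(1, 2)))) = Add(-2424, Mul(-202, Pow(2, Rational(1, 2))))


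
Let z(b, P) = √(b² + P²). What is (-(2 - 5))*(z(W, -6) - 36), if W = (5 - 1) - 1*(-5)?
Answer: -108 + 9*√13 ≈ -75.550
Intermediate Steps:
W = 9 (W = 4 + 5 = 9)
z(b, P) = √(P² + b²)
(-(2 - 5))*(z(W, -6) - 36) = (-(2 - 5))*(√((-6)² + 9²) - 36) = (-1*(-3))*(√(36 + 81) - 36) = 3*(√117 - 36) = 3*(3*√13 - 36) = 3*(-36 + 3*√13) = -108 + 9*√13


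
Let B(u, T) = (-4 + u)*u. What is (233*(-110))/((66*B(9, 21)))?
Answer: -233/27 ≈ -8.6296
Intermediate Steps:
B(u, T) = u*(-4 + u)
(233*(-110))/((66*B(9, 21))) = (233*(-110))/((66*(9*(-4 + 9)))) = -25630/(66*(9*5)) = -25630/(66*45) = -25630/2970 = -25630*1/2970 = -233/27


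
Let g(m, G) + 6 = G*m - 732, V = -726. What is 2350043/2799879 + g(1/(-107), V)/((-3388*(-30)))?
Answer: 211156525939/253750233891 ≈ 0.83214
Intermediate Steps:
g(m, G) = -738 + G*m (g(m, G) = -6 + (G*m - 732) = -6 + (-732 + G*m) = -738 + G*m)
2350043/2799879 + g(1/(-107), V)/((-3388*(-30))) = 2350043/2799879 + (-738 - 726/(-107))/((-3388*(-30))) = 2350043*(1/2799879) + (-738 - 726*(-1/107))/101640 = 2350043/2799879 + (-738 + 726/107)*(1/101640) = 2350043/2799879 - 78240/107*1/101640 = 2350043/2799879 - 652/90629 = 211156525939/253750233891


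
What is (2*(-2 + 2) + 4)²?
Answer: 16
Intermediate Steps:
(2*(-2 + 2) + 4)² = (2*0 + 4)² = (0 + 4)² = 4² = 16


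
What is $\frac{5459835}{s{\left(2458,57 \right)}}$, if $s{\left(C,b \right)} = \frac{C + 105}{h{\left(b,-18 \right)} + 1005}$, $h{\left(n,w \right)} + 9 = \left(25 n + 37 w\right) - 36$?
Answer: $\frac{9385456365}{2563} \approx 3.6619 \cdot 10^{6}$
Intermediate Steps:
$h{\left(n,w \right)} = -45 + 25 n + 37 w$ ($h{\left(n,w \right)} = -9 - \left(36 - 37 w - 25 n\right) = -9 + \left(-36 + 25 n + 37 w\right) = -45 + 25 n + 37 w$)
$s{\left(C,b \right)} = \frac{105 + C}{294 + 25 b}$ ($s{\left(C,b \right)} = \frac{C + 105}{\left(-45 + 25 b + 37 \left(-18\right)\right) + 1005} = \frac{105 + C}{\left(-45 + 25 b - 666\right) + 1005} = \frac{105 + C}{\left(-711 + 25 b\right) + 1005} = \frac{105 + C}{294 + 25 b}$)
$\frac{5459835}{s{\left(2458,57 \right)}} = \frac{5459835}{\frac{1}{294 + 25 \cdot 57} \left(105 + 2458\right)} = \frac{5459835}{\frac{1}{294 + 1425} \cdot 2563} = \frac{5459835}{\frac{1}{1719} \cdot 2563} = \frac{5459835}{\frac{2563}{1719}} = 5459835 \cdot \frac{1719}{2563} = \frac{9385456365}{2563}$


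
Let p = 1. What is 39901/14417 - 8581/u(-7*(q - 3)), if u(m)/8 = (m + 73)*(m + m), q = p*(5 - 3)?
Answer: 233800683/129176320 ≈ 1.8099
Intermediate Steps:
q = 2 (q = 1*(5 - 3) = 1*2 = 2)
u(m) = 16*m*(73 + m) (u(m) = 8*((m + 73)*(m + m)) = 8*((73 + m)*(2*m)) = 8*(2*m*(73 + m)) = 16*m*(73 + m))
39901/14417 - 8581/u(-7*(q - 3)) = 39901/14417 - 8581*(-1/(112*(2 - 3)*(73 - 7*(2 - 3)))) = 39901*(1/14417) - 8581*1/(112*(73 - 7*(-1))) = 39901/14417 - 8581*1/(112*(73 + 7)) = 39901/14417 - 8581/(16*7*80) = 39901/14417 - 8581/8960 = 233800683/129176320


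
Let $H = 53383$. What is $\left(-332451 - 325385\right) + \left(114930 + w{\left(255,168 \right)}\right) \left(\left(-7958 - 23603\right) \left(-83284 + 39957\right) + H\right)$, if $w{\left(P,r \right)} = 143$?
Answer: $157361962060754$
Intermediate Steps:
$\left(-332451 - 325385\right) + \left(114930 + w{\left(255,168 \right)}\right) \left(\left(-7958 - 23603\right) \left(-83284 + 39957\right) + H\right) = \left(-332451 - 325385\right) + \left(114930 + 143\right) \left(\left(-7958 - 23603\right) \left(-83284 + 39957\right) + 53383\right) = -657836 + 115073 \left(\left(-31561\right) \left(-43327\right) + 53383\right) = -657836 + 115073 \left(1367443447 + 53383\right) = -657836 + 115073 \cdot 1367496830 = -657836 + 157361962718590 = 157361962060754$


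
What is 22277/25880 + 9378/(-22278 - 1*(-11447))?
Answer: -1420453/280306280 ≈ -0.0050675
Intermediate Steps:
22277/25880 + 9378/(-22278 - 1*(-11447)) = 22277*(1/25880) + 9378/(-22278 + 11447) = 22277/25880 + 9378/(-10831) = 22277/25880 + 9378*(-1/10831) = 22277/25880 - 9378/10831 = -1420453/280306280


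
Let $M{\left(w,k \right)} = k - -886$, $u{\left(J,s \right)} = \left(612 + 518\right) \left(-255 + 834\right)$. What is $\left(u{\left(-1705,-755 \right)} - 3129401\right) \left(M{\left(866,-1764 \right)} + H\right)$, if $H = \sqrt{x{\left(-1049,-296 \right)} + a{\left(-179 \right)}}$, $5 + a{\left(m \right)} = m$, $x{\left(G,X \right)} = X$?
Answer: $2173165018 - 9900524 i \sqrt{30} \approx 2.1732 \cdot 10^{9} - 5.4227 \cdot 10^{7} i$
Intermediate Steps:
$u{\left(J,s \right)} = 654270$ ($u{\left(J,s \right)} = 1130 \cdot 579 = 654270$)
$a{\left(m \right)} = -5 + m$
$M{\left(w,k \right)} = 886 + k$ ($M{\left(w,k \right)} = k + 886 = 886 + k$)
$H = 4 i \sqrt{30}$ ($H = \sqrt{-296 - 184} = \sqrt{-480} = 4 i \sqrt{30} \approx 21.909 i$)
$\left(u{\left(-1705,-755 \right)} - 3129401\right) \left(M{\left(866,-1764 \right)} + H\right) = \left(654270 - 3129401\right) \left(\left(886 - 1764\right) + 4 i \sqrt{30}\right) = - 2475131 \left(-878 + 4 i \sqrt{30}\right) = 2173165018 - 9900524 i \sqrt{30}$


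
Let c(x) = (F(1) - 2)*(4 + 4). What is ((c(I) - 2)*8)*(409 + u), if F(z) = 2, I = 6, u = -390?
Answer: -304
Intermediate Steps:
c(x) = 0 (c(x) = (2 - 2)*(4 + 4) = 0*8 = 0)
((c(I) - 2)*8)*(409 + u) = ((0 - 2)*8)*(409 - 390) = -2*8*19 = -16*19 = -304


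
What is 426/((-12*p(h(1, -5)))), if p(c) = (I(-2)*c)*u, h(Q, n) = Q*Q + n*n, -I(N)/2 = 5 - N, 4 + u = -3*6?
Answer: -71/16016 ≈ -0.0044331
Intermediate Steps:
u = -22 (u = -4 - 3*6 = -4 - 18 = -22)
I(N) = -10 + 2*N (I(N) = -2*(5 - N) = -10 + 2*N)
h(Q, n) = Q² + n²
p(c) = 308*c (p(c) = ((-10 + 2*(-2))*c)*(-22) = ((-10 - 4)*c)*(-22) = -14*c*(-22) = 308*c)
426/((-12*p(h(1, -5)))) = 426/((-3696*(1² + (-5)²))) = 426/((-3696*(1 + 25))) = 426/((-3696*26)) = 426/((-12*8008)) = 426/(-96096) = 426*(-1/96096) = -71/16016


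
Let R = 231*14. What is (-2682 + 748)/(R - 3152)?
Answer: -967/41 ≈ -23.585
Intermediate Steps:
R = 3234
(-2682 + 748)/(R - 3152) = (-2682 + 748)/(3234 - 3152) = -1934/82 = -1934*1/82 = -967/41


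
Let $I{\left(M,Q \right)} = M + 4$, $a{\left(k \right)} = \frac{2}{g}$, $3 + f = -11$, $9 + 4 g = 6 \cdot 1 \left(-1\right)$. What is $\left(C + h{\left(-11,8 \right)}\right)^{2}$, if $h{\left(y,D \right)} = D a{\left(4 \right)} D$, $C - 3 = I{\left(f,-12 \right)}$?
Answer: $\frac{380689}{225} \approx 1692.0$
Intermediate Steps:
$g = - \frac{15}{4}$ ($g = - \frac{9}{4} + \frac{6 \cdot 1 \left(-1\right)}{4} = - \frac{9}{4} + \frac{6 \left(-1\right)}{4} = - \frac{9}{4} + \frac{1}{4} \left(-6\right) = - \frac{9}{4} - \frac{3}{2} = - \frac{15}{4} \approx -3.75$)
$f = -14$ ($f = -3 - 11 = -14$)
$a{\left(k \right)} = - \frac{8}{15}$ ($a{\left(k \right)} = \frac{2}{- \frac{15}{4}} = 2 \left(- \frac{4}{15}\right) = - \frac{8}{15}$)
$I{\left(M,Q \right)} = 4 + M$
$C = -7$ ($C = 3 + \left(4 - 14\right) = 3 - 10 = -7$)
$h{\left(y,D \right)} = - \frac{8 D^{2}}{15}$ ($h{\left(y,D \right)} = D \left(- \frac{8}{15}\right) D = - \frac{8 D}{15} D = - \frac{8 D^{2}}{15}$)
$\left(C + h{\left(-11,8 \right)}\right)^{2} = \left(-7 - \frac{8 \cdot 8^{2}}{15}\right)^{2} = \left(-7 - \frac{512}{15}\right)^{2} = \left(- \frac{617}{15}\right)^{2} = \frac{380689}{225}$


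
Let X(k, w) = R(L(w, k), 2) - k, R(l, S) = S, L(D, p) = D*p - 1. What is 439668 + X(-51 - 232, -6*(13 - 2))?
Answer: 439953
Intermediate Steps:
L(D, p) = -1 + D*p
X(k, w) = 2 - k
439668 + X(-51 - 232, -6*(13 - 2)) = 439668 + (2 - (-51 - 232)) = 439668 + (2 - 1*(-283)) = 439668 + (2 + 283) = 439668 + 285 = 439953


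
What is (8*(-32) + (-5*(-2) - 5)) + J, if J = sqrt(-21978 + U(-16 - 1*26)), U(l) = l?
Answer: -251 + 2*I*sqrt(5505) ≈ -251.0 + 148.39*I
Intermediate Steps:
J = 2*I*sqrt(5505) (J = sqrt(-21978 + (-16 - 1*26)) = sqrt(-21978 + (-16 - 26)) = sqrt(-21978 - 42) = sqrt(-22020) = 2*I*sqrt(5505) ≈ 148.39*I)
(8*(-32) + (-5*(-2) - 5)) + J = (8*(-32) + (-5*(-2) - 5)) + 2*I*sqrt(5505) = (-256 + (10 - 5)) + 2*I*sqrt(5505) = (-256 + 5) + 2*I*sqrt(5505) = -251 + 2*I*sqrt(5505)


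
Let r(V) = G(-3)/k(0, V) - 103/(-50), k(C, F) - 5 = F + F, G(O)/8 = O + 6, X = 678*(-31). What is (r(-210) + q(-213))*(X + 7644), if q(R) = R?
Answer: 5855411367/2075 ≈ 2.8219e+6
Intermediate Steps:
X = -21018
G(O) = 48 + 8*O (G(O) = 8*(O + 6) = 8*(6 + O) = 48 + 8*O)
k(C, F) = 5 + 2*F (k(C, F) = 5 + (F + F) = 5 + 2*F)
r(V) = 103/50 + 24/(5 + 2*V) (r(V) = (48 + 8*(-3))/(5 + 2*V) - 103/(-50) = (48 - 24)/(5 + 2*V) - 103*(-1/50) = 24/(5 + 2*V) + 103/50 = 103/50 + 24/(5 + 2*V))
(r(-210) + q(-213))*(X + 7644) = ((1715 + 206*(-210))/(50*(5 + 2*(-210))) - 213)*(-21018 + 7644) = ((1715 - 43260)/(50*(5 - 420)) - 213)*(-13374) = ((1/50)*(-41545)/(-415) - 213)*(-13374) = ((1/50)*(-1/415)*(-41545) - 213)*(-13374) = (8309/4150 - 213)*(-13374) = -875641/4150*(-13374) = 5855411367/2075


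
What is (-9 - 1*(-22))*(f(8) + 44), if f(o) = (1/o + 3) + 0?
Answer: 4901/8 ≈ 612.63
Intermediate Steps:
f(o) = 3 + 1/o (f(o) = (3 + 1/o) + 0 = 3 + 1/o)
(-9 - 1*(-22))*(f(8) + 44) = (-9 - 1*(-22))*((3 + 1/8) + 44) = (-9 + 22)*((3 + ⅛) + 44) = 13*(25/8 + 44) = 13*(377/8) = 4901/8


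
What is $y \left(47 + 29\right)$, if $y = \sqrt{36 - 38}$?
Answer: $76 i \sqrt{2} \approx 107.48 i$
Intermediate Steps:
$y = i \sqrt{2}$ ($y = \sqrt{-2} = i \sqrt{2} \approx 1.4142 i$)
$y \left(47 + 29\right) = i \sqrt{2} \left(47 + 29\right) = i \sqrt{2} \cdot 76 = 76 i \sqrt{2}$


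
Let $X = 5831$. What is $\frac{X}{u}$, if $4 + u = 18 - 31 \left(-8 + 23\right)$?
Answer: $- \frac{5831}{451} \approx -12.929$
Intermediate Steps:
$u = -451$ ($u = -4 + \left(18 - 31 \left(-8 + 23\right)\right) = -4 + \left(18 - 465\right) = -4 - 447 = -451$)
$\frac{X}{u} = \frac{5831}{-451} = 5831 \left(- \frac{1}{451}\right) = - \frac{5831}{451}$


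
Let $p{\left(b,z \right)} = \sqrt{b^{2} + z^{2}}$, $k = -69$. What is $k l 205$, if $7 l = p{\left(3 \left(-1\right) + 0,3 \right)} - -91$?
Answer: $-183885 - \frac{42435 \sqrt{2}}{7} \approx -1.9246 \cdot 10^{5}$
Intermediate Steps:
$l = 13 + \frac{3 \sqrt{2}}{7}$ ($l = \frac{\sqrt{\left(3 \left(-1\right) + 0\right)^{2} + 3^{2}} - -91}{7} = \frac{\sqrt{\left(-3 + 0\right)^{2} + 9} + 91}{7} = \frac{\sqrt{\left(-3\right)^{2} + 9} + 91}{7} = \frac{\sqrt{9 + 9} + 91}{7} = \frac{\sqrt{18} + 91}{7} = \frac{3 \sqrt{2} + 91}{7} = \frac{91 + 3 \sqrt{2}}{7} = 13 + \frac{3 \sqrt{2}}{7} \approx 13.606$)
$k l 205 = - 69 \left(13 + \frac{3 \sqrt{2}}{7}\right) 205 = \left(-897 - \frac{207 \sqrt{2}}{7}\right) 205 = -183885 - \frac{42435 \sqrt{2}}{7}$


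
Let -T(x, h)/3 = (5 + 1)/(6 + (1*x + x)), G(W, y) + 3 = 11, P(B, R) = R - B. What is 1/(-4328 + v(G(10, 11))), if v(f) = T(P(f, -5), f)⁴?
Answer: -10000/43273439 ≈ -0.00023109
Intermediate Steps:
G(W, y) = 8 (G(W, y) = -3 + 11 = 8)
T(x, h) = -18/(6 + 2*x) (T(x, h) = -3*(5 + 1)/(6 + (1*x + x)) = -18/(6 + (x + x)) = -18/(6 + 2*x))
v(f) = 6561/(-2 - f)⁴ (v(f) = (-9/(3 + (-5 - f)))⁴ = (-9/(-2 - f))⁴ = 6561/(-2 - f)⁴)
1/(-4328 + v(G(10, 11))) = 1/(-4328 + 6561/(2 + 8)⁴) = 1/(-4328 + 6561/10⁴) = 1/(-4328 + 6561*(1/10000)) = 1/(-4328 + 6561/10000) = 1/(-43273439/10000) = -10000/43273439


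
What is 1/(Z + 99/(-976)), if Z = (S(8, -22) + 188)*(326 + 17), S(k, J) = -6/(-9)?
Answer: 2928/189478391 ≈ 1.5453e-5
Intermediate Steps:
S(k, J) = ⅔ (S(k, J) = -6*(-⅑) = ⅔)
Z = 194138/3 (Z = (⅔ + 188)*(326 + 17) = (566/3)*343 = 194138/3 ≈ 64713.)
1/(Z + 99/(-976)) = 1/(194138/3 + 99/(-976)) = 1/(194138/3 + 99*(-1/976)) = 1/(194138/3 - 99/976) = 1/(189478391/2928) = 2928/189478391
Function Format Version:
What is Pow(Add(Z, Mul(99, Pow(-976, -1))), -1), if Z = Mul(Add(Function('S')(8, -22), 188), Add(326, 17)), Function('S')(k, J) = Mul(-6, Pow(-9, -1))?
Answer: Rational(2928, 189478391) ≈ 1.5453e-5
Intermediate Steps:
Function('S')(k, J) = Rational(2, 3) (Function('S')(k, J) = Mul(-6, Rational(-1, 9)) = Rational(2, 3))
Z = Rational(194138, 3) (Z = Mul(Add(Rational(2, 3), 188), Add(326, 17)) = Mul(Rational(566, 3), 343) = Rational(194138, 3) ≈ 64713.)
Pow(Add(Z, Mul(99, Pow(-976, -1))), -1) = Pow(Add(Rational(194138, 3), Mul(99, Pow(-976, -1))), -1) = Pow(Add(Rational(194138, 3), Mul(99, Rational(-1, 976))), -1) = Pow(Add(Rational(194138, 3), Rational(-99, 976)), -1) = Pow(Rational(189478391, 2928), -1) = Rational(2928, 189478391)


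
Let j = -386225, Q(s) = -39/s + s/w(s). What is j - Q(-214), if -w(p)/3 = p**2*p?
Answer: -53062705337/137388 ≈ -3.8623e+5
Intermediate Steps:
w(p) = -3*p**3 (w(p) = -3*p**2*p = -3*p**3)
Q(s) = -39/s - 1/(3*s**2) (Q(s) = -39/s + s/((-3*s**3)) = -39/s + s*(-1/(3*s**3)) = -39/s - 1/(3*s**2))
j - Q(-214) = -386225 - (-1 - 117*(-214))/(3*(-214)**2) = -386225 - (-1 + 25038)/(3*45796) = -386225 - 25037/(3*45796) = -386225 - 1*25037/137388 = -386225 - 25037/137388 = -53062705337/137388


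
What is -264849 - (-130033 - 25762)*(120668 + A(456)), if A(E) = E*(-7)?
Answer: 18301908571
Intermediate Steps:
A(E) = -7*E
-264849 - (-130033 - 25762)*(120668 + A(456)) = -264849 - (-130033 - 25762)*(120668 - 7*456) = -264849 - (-155795)*(120668 - 3192) = -264849 - (-155795)*117476 = -264849 - 1*(-18302173420) = -264849 + 18302173420 = 18301908571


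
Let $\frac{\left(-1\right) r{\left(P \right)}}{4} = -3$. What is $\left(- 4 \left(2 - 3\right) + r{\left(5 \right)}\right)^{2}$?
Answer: $256$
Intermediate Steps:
$r{\left(P \right)} = 12$ ($r{\left(P \right)} = \left(-4\right) \left(-3\right) = 12$)
$\left(- 4 \left(2 - 3\right) + r{\left(5 \right)}\right)^{2} = \left(- 4 \left(2 - 3\right) + 12\right)^{2} = \left(\left(-4\right) \left(-1\right) + 12\right)^{2} = \left(4 + 12\right)^{2} = 16^{2} = 256$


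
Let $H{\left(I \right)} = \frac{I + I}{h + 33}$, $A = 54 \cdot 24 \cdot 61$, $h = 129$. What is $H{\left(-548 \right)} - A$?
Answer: $- \frac{6404084}{81} \approx -79063.0$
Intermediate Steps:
$A = 79056$ ($A = 1296 \cdot 61 = 79056$)
$H{\left(I \right)} = \frac{I}{81}$ ($H{\left(I \right)} = \frac{I + I}{129 + 33} = \frac{2 I}{162} = 2 I \frac{1}{162} = \frac{I}{81}$)
$H{\left(-548 \right)} - A = \frac{1}{81} \left(-548\right) - 79056 = - \frac{548}{81} - 79056 = - \frac{6404084}{81}$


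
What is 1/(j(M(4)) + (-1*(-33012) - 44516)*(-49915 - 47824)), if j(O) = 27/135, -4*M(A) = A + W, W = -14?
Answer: 5/5621947281 ≈ 8.8937e-10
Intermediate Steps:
M(A) = 7/2 - A/4 (M(A) = -(A - 14)/4 = -(-14 + A)/4 = 7/2 - A/4)
j(O) = ⅕ (j(O) = 27*(1/135) = ⅕)
1/(j(M(4)) + (-1*(-33012) - 44516)*(-49915 - 47824)) = 1/(⅕ + (-1*(-33012) - 44516)*(-49915 - 47824)) = 1/(⅕ + (33012 - 44516)*(-97739)) = 1/(⅕ - 11504*(-97739)) = 1/(⅕ + 1124389456) = 1/(5621947281/5) = 5/5621947281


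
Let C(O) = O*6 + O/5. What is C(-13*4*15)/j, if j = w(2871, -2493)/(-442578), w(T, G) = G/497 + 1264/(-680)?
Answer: -90417278001960/290431 ≈ -3.1132e+8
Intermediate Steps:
w(T, G) = -158/85 + G/497 (w(T, G) = G*(1/497) + 1264*(-1/680) = G/497 - 158/85 = -158/85 + G/497)
j = 290431/18696707610 (j = (-158/85 + (1/497)*(-2493))/(-442578) = (-158/85 - 2493/497)*(-1/442578) = -290431/42245*(-1/442578) = 290431/18696707610 ≈ 1.5534e-5)
C(O) = 31*O/5 (C(O) = 6*O + O*(1/5) = 6*O + O/5 = 31*O/5)
C(-13*4*15)/j = (31*(-13*4*15)/5)/(290431/18696707610) = (31*(-52*15)/5)*(18696707610/290431) = ((31/5)*(-780))*(18696707610/290431) = -4836*18696707610/290431 = -90417278001960/290431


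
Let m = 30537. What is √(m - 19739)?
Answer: √10798 ≈ 103.91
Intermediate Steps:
√(m - 19739) = √(30537 - 19739) = √10798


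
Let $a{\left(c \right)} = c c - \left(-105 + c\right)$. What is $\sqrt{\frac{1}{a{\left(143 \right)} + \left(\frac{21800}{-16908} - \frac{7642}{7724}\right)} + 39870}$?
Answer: $\frac{2 \sqrt{86646291987776314101333}}{2948369219} \approx 199.67$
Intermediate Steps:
$a{\left(c \right)} = 105 + c^{2} - c$ ($a{\left(c \right)} = c^{2} - \left(-105 + c\right) = 105 + c^{2} - c$)
$\sqrt{\frac{1}{a{\left(143 \right)} + \left(\frac{21800}{-16908} - \frac{7642}{7724}\right)} + 39870} = \sqrt{\frac{1}{\left(105 + 143^{2} - 143\right) + \left(\frac{21800}{-16908} - \frac{7642}{7724}\right)} + 39870} = \sqrt{\frac{1}{\left(105 + 20449 - 143\right) + \left(21800 \left(- \frac{1}{16908}\right) - \frac{3821}{3862}\right)} + 39870} = \sqrt{\frac{1}{20411 - \frac{37199267}{16324674}} + 39870} = \sqrt{\frac{1}{\frac{333165721747}{16324674}} + 39870} = \sqrt{\frac{16324674}{333165721747} + 39870} = \sqrt{\frac{13283317342377564}{333165721747}} = \frac{2 \sqrt{86646291987776314101333}}{2948369219}$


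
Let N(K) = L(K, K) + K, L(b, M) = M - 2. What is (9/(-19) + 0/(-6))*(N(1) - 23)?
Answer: 207/19 ≈ 10.895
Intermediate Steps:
L(b, M) = -2 + M
N(K) = -2 + 2*K (N(K) = (-2 + K) + K = -2 + 2*K)
(9/(-19) + 0/(-6))*(N(1) - 23) = (9/(-19) + 0/(-6))*((-2 + 2*1) - 23) = (9*(-1/19) + 0*(-⅙))*((-2 + 2) - 23) = (-9/19 + 0)*(0 - 23) = -9/19*(-23) = 207/19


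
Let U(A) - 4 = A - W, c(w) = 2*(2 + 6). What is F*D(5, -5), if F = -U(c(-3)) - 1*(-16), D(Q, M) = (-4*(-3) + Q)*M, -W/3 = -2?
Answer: -170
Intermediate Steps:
W = 6 (W = -3*(-2) = 6)
D(Q, M) = M*(12 + Q) (D(Q, M) = (12 + Q)*M = M*(12 + Q))
c(w) = 16 (c(w) = 2*8 = 16)
U(A) = -2 + A (U(A) = 4 + (A - 1*6) = 4 + (A - 6) = 4 + (-6 + A) = -2 + A)
F = 2 (F = -(-2 + 16) - 1*(-16) = -1*14 + 16 = -14 + 16 = 2)
F*D(5, -5) = 2*(-5*(12 + 5)) = 2*(-5*17) = 2*(-85) = -170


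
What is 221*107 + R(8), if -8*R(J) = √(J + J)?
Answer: 47293/2 ≈ 23647.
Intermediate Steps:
R(J) = -√2*√J/8 (R(J) = -√(J + J)/8 = -√2*√J/8)
221*107 + R(8) = 221*107 - √2*√8/8 = 23647 - √2*2*√2/8 = 23647 - ½ = 47293/2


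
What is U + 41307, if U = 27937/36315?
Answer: 1500091642/36315 ≈ 41308.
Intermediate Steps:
U = 27937/36315 (U = 27937*(1/36315) = 27937/36315 ≈ 0.76930)
U + 41307 = 27937/36315 + 41307 = 1500091642/36315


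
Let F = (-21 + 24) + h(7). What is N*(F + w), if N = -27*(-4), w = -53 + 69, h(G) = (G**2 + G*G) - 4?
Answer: 12204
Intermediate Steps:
h(G) = -4 + 2*G**2 (h(G) = (G**2 + G**2) - 4 = 2*G**2 - 4 = -4 + 2*G**2)
F = 97 (F = (-21 + 24) + (-4 + 2*7**2) = 3 + (-4 + 2*49) = 3 + (-4 + 98) = 3 + 94 = 97)
w = 16
N = 108
N*(F + w) = 108*(97 + 16) = 108*113 = 12204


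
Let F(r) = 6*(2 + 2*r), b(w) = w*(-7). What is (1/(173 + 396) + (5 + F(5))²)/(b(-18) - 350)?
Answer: -1686801/63728 ≈ -26.469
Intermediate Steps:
b(w) = -7*w
F(r) = 12 + 12*r
(1/(173 + 396) + (5 + F(5))²)/(b(-18) - 350) = (1/(173 + 396) + (5 + (12 + 12*5))²)/(-7*(-18) - 350) = (1/569 + (5 + (12 + 60))²)/(126 - 350) = (1/569 + (5 + 72)²)/(-224) = (1/569 + 77²)*(-1/224) = (1/569 + 5929)*(-1/224) = (3373602/569)*(-1/224) = -1686801/63728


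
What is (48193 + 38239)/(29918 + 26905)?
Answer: 86432/56823 ≈ 1.5211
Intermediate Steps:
(48193 + 38239)/(29918 + 26905) = 86432/56823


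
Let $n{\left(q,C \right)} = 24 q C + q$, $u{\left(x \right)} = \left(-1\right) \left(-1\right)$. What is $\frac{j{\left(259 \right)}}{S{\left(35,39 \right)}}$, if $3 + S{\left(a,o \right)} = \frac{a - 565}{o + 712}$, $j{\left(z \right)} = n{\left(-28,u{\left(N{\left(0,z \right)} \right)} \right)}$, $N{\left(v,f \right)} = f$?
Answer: $\frac{525700}{2783} \approx 188.9$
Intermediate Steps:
$u{\left(x \right)} = 1$
$n{\left(q,C \right)} = q + 24 C q$ ($n{\left(q,C \right)} = 24 C q + q = q + 24 C q$)
$j{\left(z \right)} = -700$ ($j{\left(z \right)} = - 28 \left(1 + 24 \cdot 1\right) = - 28 \left(1 + 24\right) = \left(-28\right) 25 = -700$)
$S{\left(a,o \right)} = -3 + \frac{-565 + a}{712 + o}$ ($S{\left(a,o \right)} = -3 + \frac{a - 565}{o + 712} = -3 + \frac{-565 + a}{712 + o}$)
$\frac{j{\left(259 \right)}}{S{\left(35,39 \right)}} = - \frac{700}{\frac{1}{712 + 39} \left(-2701 + 35 - 117\right)} = - \frac{700}{\frac{1}{751} \left(-2701 + 35 - 117\right)} = - \frac{700}{\frac{1}{751} \left(-2783\right)} = - \frac{700}{- \frac{2783}{751}} = \left(-700\right) \left(- \frac{751}{2783}\right) = \frac{525700}{2783}$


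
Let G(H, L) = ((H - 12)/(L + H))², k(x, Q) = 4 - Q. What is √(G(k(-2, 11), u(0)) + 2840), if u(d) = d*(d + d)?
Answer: √139521/7 ≈ 53.361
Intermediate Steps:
u(d) = 2*d² (u(d) = d*(2*d) = 2*d²)
G(H, L) = (-12 + H)²/(H + L)² (G(H, L) = ((-12 + H)/(H + L))² = (-12 + H)²/(H + L)²)
√(G(k(-2, 11), u(0)) + 2840) = √((-12 + (4 - 1*11))²/((4 - 1*11) + 2*0²)² + 2840) = √((-12 + (4 - 11))²/((4 - 11) + 2*0)² + 2840) = √((-12 - 7)²/(-7 + 0)² + 2840) = √((-19)²/(-7)² + 2840) = √(361*(1/49) + 2840) = √(361/49 + 2840) = √(139521/49) = √139521/7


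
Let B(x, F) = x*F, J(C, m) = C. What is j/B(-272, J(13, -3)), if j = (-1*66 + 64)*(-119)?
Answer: -7/104 ≈ -0.067308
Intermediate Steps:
B(x, F) = F*x
j = 238 (j = (-66 + 64)*(-119) = -2*(-119) = 238)
j/B(-272, J(13, -3)) = 238/((13*(-272))) = 238/(-3536) = 238*(-1/3536) = -7/104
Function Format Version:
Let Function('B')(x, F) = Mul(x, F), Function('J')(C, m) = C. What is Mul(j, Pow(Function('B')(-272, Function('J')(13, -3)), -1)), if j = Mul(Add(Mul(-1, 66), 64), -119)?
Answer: Rational(-7, 104) ≈ -0.067308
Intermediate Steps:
Function('B')(x, F) = Mul(F, x)
j = 238 (j = Mul(Add(-66, 64), -119) = Mul(-2, -119) = 238)
Mul(j, Pow(Function('B')(-272, Function('J')(13, -3)), -1)) = Mul(238, Pow(Mul(13, -272), -1)) = Mul(238, Pow(-3536, -1)) = Mul(238, Rational(-1, 3536)) = Rational(-7, 104)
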